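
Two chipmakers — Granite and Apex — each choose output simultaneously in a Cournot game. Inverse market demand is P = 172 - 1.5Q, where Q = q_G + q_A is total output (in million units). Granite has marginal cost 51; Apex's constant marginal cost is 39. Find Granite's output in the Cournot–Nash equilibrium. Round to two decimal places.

Granite's profit: π_G = (172 - 1.5Q)q_G - (51q_G). Setting ∂π_G/∂q_G = 0: 121 - 3q_G - (3/2)(q_A) = 0.
Apex's first-order condition: 133 - 3q_A - (3/2)(q_G) = 0.
Rearranging gives the reaction functions q_G = (121 - (3/2)q_A)/3 and q_A = (133 - (3/2)q_G)/3.
Substituting one into the other gives q_G = 218/9 and q_A = 290/9.

24.22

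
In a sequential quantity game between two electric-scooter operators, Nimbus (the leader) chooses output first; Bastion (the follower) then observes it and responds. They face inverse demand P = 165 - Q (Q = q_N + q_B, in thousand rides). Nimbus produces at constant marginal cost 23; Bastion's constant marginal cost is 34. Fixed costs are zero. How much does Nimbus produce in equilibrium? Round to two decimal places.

76.50

The follower Bastion best-responds to any q_N: π_B = (165 - Q)q_B - 34q_B.
Setting the follower's marginal profit to zero, 131 - q_N - 2q_B = 0, i.e. q_B = (131 - q_N)/2.
The leader anticipates this reaction. Substituting into P = 165 - Q gives P = 199/2 - (1/2)q_N, so π_N = (199/2 - (1/2)q_N)q_N - 23q_N.
The leader's first-order condition 153/2 - q_N = 0 yields q_N = 153/2.
Then q_B = (131 - 153/2)/2 = 109/4.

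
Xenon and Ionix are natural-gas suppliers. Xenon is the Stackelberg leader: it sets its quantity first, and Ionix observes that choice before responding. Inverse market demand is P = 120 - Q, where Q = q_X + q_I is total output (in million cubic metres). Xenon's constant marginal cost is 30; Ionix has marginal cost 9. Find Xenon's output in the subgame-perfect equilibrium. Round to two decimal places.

34.50

The follower Ionix best-responds to any q_X: π_I = (120 - Q)q_I - 9q_I.
∂π_I/∂q_I = 111 - q_X - 2q_I = 0 gives the reaction function q_I = (111 - q_X)/2.
The leader anticipates this reaction. Substituting into P = 120 - Q gives P = 129/2 - (1/2)q_X, so π_X = (129/2 - (1/2)q_X)q_X - 30q_X.
The leader's first-order condition 69/2 - q_X = 0 yields q_X = 69/2.
Then q_I = (111 - 69/2)/2 = 153/4.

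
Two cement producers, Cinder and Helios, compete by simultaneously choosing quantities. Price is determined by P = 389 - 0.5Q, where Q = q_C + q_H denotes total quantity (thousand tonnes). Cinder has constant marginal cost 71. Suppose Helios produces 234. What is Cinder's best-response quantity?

With the rival's output fixed at 234, Cinder's profit is π_C = (389 - (1/2)·234 - (1/2)q_C)q_C - (71q_C) = (272 - (1/2)q_C)q_C - (71q_C).
∂π_C/∂q_C = 201 - q_C = 0, so q_C = 201.

201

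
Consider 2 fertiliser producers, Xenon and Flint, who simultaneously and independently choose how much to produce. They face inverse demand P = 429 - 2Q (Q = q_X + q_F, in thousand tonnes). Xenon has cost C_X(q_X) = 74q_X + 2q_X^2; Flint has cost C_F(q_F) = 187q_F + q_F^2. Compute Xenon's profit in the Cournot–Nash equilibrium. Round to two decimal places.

5597.76

Xenon's profit: π_X = (429 - 2Q)q_X - (74q_X + 2q_X²). Setting ∂π_X/∂q_X = 0: 355 - 8q_X - 2(q_F) = 0.
Flint's profit: π_F = (429 - 2Q)q_F - (187q_F + q_F²). Setting ∂π_F/∂q_F = 0: 242 - 6q_F - 2(q_X) = 0.
Best responses: q_X = (355 - 2q_F)/8, q_F = (242 - 2q_X)/6.
Substituting one into the other gives q_X = 823/22 and q_F = 613/22.
Price P = 429 - 2·(718/11) = 298.4545.
Xenon's profit: 298.4545·(823/22) - 74·(823/22) - 2(823/22)² = 5597.7603.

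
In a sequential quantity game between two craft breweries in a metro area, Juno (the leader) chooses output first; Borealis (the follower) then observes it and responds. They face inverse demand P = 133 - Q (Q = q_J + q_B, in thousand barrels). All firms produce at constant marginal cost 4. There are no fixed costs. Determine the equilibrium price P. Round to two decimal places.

Solve by backward induction. Given q_J, the follower Borealis maximises π_B = (133 - q_J - q_B)q_B - 4q_B.
∂π_B/∂q_B = 129 - q_J - 2q_B = 0 gives the reaction function q_B = (129 - q_J)/2.
The leader anticipates this reaction. Substituting into P = 133 - Q gives P = 137/2 - (1/2)q_J, so π_J = (137/2 - (1/2)q_J)q_J - 4q_J.
The leader's first-order condition 129/2 - q_J = 0 yields q_J = 129/2.
Then q_B = (129 - 129/2)/2 = 129/4.
Total output Q = 387/4, so price P = 133 - 387/4 = 145/4.

36.25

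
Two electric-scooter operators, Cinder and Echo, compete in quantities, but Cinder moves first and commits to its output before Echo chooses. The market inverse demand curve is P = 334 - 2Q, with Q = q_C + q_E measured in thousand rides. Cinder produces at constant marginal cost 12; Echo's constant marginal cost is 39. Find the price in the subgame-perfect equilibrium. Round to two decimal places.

The follower Echo best-responds to any q_C: π_E = (334 - 2Q)q_E - 39q_E.
∂π_E/∂q_E = 295 - 2q_C - 4q_E = 0 gives the reaction function q_E = (295 - 2q_C)/4.
Cinder substitutes q_E(q_C) into its own profit: π_C = q_C(334 - 2q_C - (295 - 2q_C)/2) - 12q_C = (373/2 - q_C)q_C - 12q_C.
Maximising: ∂π_C/∂q_C = 349/2 - 2q_C = 0, giving q_C = 349/4.
Then q_E = (295 - 2·(349/4))/4 = 241/8.
Total output Q = 939/8, so price P = 334 - 2·(939/8) = 397/4.

99.25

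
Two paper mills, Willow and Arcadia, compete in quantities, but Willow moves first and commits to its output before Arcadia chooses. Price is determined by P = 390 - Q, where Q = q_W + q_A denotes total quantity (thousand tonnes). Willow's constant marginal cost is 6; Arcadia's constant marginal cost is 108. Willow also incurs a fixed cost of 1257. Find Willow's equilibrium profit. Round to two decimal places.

The follower Arcadia best-responds to any q_W: π_A = (390 - Q)q_A - 108q_A.
∂π_A/∂q_A = 282 - q_W - 2q_A = 0 gives the reaction function q_A = (282 - q_W)/2.
Willow substitutes q_A(q_W) into its own profit: π_W = q_W(390 - q_W - (282 - q_W)/2) - 6q_W = (249 - (1/2)q_W)q_W - 6q_W.
The leader's first-order condition 243 - q_W = 0 yields q_W = 243.
Then q_A = (282 - 243)/2 = 39/2.
Price P = 390 - 525/2 = 255/2.
Willow's profit: (255/2 - 6)·243 - 1257 = 28267.5000.

28267.50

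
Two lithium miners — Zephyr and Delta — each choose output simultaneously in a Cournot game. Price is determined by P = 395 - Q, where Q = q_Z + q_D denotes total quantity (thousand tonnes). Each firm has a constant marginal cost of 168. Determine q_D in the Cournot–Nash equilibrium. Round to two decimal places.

Each firm earns π_i = (395 - Q)q_i - 168q_i.
First-order condition (treating rivals' output as given): 227 - 2q_i - q_j = 0.
With identical firms every q_j equals q_i, so q_j = q_i and 227 = 3q_i, giving q_i = 227/3.

75.67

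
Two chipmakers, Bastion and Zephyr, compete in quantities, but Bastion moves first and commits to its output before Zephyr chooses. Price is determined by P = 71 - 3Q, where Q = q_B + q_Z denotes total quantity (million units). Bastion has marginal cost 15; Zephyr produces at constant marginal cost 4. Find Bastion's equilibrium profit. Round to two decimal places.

The follower Zephyr best-responds to any q_B: π_Z = (71 - 3Q)q_Z - 4q_Z.
Follower FOC: 67 - 3q_B - 6q_Z = 0, so q_Z(q_B) = (67 - 3q_B)/6.
Bastion substitutes q_Z(q_B) into its own profit: π_B = q_B(71 - 3q_B - (67 - 3q_B)/2) - 15q_B = (75/2 - (3/2)q_B)q_B - 15q_B.
The leader's first-order condition 45/2 - 3q_B = 0 yields q_B = 15/2.
Then q_Z = (67 - 3·(15/2))/6 = 89/12.
Price P = 71 - 3·(179/12) = 105/4.
Bastion's profit: (105/4 - 15)·(15/2) = 675/8.

84.38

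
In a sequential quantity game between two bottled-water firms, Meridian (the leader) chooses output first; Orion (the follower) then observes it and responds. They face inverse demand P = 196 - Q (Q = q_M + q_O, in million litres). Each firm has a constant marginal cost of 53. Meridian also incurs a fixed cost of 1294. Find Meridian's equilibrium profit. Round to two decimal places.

1262.13

Solve by backward induction. Given q_M, the follower Orion maximises π_O = (196 - q_M - q_O)q_O - 53q_O.
∂π_O/∂q_O = 143 - q_M - 2q_O = 0 gives the reaction function q_O = (143 - q_M)/2.
The leader anticipates this reaction. Substituting into P = 196 - Q gives P = 249/2 - (1/2)q_M, so π_M = (249/2 - (1/2)q_M)q_M - 53q_M.
The leader's first-order condition 143/2 - q_M = 0 yields q_M = 143/2.
Then q_O = (143 - 143/2)/2 = 143/4.
Price P = 196 - 429/4 = 355/4.
Meridian's profit: (355/4 - 53)·(143/2) - 1294 = 1262.1250.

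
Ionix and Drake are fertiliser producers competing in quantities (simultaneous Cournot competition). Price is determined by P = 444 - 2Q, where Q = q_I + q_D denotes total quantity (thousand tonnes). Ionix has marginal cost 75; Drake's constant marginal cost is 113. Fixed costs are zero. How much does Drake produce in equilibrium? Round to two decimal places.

Ionix's profit: π_I = (444 - 2Q)q_I - (75q_I). Setting ∂π_I/∂q_I = 0: 369 - 4q_I - 2(q_D) = 0.
Drake's profit: π_D = (444 - 2Q)q_D - (113q_D). Setting ∂π_D/∂q_D = 0: 331 - 4q_D - 2(q_I) = 0.
Best responses: q_I = (369 - 2q_D)/4, q_D = (331 - 2q_I)/4.
Solving the pair: q_I = 407/6, q_D = 293/6.

48.83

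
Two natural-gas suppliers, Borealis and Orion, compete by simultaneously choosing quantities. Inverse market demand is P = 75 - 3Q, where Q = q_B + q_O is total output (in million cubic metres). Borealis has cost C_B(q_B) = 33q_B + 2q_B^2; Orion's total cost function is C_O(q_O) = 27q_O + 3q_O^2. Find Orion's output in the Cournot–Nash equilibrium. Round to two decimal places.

Borealis's profit: π_B = (75 - 3Q)q_B - (33q_B + 2q_B²). Setting ∂π_B/∂q_B = 0: 42 - 10q_B - 3(q_O) = 0.
Orion's profit: π_O = (75 - 3Q)q_O - (27q_O + 3q_O²). Setting ∂π_O/∂q_O = 0: 48 - 12q_O - 3(q_B) = 0.
Rearranging gives the reaction functions q_B = (42 - 3q_O)/10 and q_O = (48 - 3q_B)/12.
Substituting one into the other gives q_B = 120/37 and q_O = 118/37.

3.19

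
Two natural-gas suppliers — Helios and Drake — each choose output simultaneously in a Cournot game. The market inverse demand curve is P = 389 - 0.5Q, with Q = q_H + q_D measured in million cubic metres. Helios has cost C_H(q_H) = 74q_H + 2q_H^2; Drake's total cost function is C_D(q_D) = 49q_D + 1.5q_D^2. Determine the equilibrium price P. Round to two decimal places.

322.35

Helios's profit: π_H = (389 - 0.5Q)q_H - (74q_H + 2q_H²). Setting ∂π_H/∂q_H = 0: 315 - 5q_H - (1/2)(q_D) = 0.
Drake's first-order condition: 340 - 4q_D - (1/2)(q_H) = 0.
So q_H = (315 - (1/2)q_D)/5 and q_D = (340 - (1/2)q_H)/4.
Solving the pair: q_H = 55.1899, q_D = 78.1013.
Total output Q = 133.2911, so price P = 389 - (1/2)·133.2911 = 322.3544.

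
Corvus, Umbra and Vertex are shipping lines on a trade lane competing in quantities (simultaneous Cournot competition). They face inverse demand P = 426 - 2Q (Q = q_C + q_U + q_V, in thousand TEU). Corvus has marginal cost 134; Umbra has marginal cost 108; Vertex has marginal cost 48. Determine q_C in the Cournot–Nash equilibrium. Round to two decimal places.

Corvus's profit: π_C = (426 - 2Q)q_C - (134q_C). Setting ∂π_C/∂q_C = 0: 292 - 4q_C - 2(q_U + q_V) = 0.
Umbra's profit: π_U = (426 - 2Q)q_U - (108q_U). Setting ∂π_U/∂q_U = 0: 318 - 4q_U - 2(q_C + q_V) = 0.
Vertex's first-order condition: 378 - 4q_V - 2(q_C + q_U) = 0.
Adding the 3 first-order conditions: 988 − 8Q = 0, so Q = 247/2.
Back-substituting: q_C = (292 − 247)/2 = 45/2, q_U = (318 − 247)/2 = 71/2, q_V = (378 − 247)/2 = 131/2.

22.50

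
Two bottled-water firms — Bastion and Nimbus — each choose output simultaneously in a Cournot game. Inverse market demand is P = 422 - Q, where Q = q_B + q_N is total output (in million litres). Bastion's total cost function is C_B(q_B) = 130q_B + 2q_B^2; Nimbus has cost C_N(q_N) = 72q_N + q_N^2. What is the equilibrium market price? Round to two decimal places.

Bastion's profit: π_B = (422 - Q)q_B - (130q_B + 2q_B²). Setting ∂π_B/∂q_B = 0: 292 - 6q_B - (q_N) = 0.
Nimbus's profit: π_N = (422 - Q)q_N - (72q_N + q_N²). Setting ∂π_N/∂q_N = 0: 350 - 4q_N - (q_B) = 0.
So q_B = (292 - q_N)/6 and q_N = (350 - q_B)/4.
Solving the pair: q_B = 818/23, q_N = 1808/23.
Total output Q = 114.1739, so price P = 422 - 114.1739 = 307.8261.

307.83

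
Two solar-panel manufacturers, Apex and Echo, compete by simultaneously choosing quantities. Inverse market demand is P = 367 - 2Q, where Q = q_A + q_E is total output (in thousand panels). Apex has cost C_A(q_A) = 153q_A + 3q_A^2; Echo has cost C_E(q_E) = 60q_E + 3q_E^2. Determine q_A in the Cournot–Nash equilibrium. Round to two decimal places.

Apex's profit: π_A = (367 - 2Q)q_A - (153q_A + 3q_A²). Setting ∂π_A/∂q_A = 0: 214 - 10q_A - 2(q_E) = 0.
Echo's profit: π_E = (367 - 2Q)q_E - (60q_E + 3q_E²). Setting ∂π_E/∂q_E = 0: 307 - 10q_E - 2(q_A) = 0.
Rearranging gives the reaction functions q_A = (214 - 2q_E)/10 and q_E = (307 - 2q_A)/10.
Solving the pair: q_A = 763/48, q_E = 1321/48.

15.90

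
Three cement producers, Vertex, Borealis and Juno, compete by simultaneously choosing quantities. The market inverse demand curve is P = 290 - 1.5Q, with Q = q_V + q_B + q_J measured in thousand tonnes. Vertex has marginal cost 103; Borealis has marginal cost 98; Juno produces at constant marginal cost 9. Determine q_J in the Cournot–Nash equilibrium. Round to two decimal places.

Vertex's profit: π_V = (290 - 1.5Q)q_V - (103q_V). Setting ∂π_V/∂q_V = 0: 187 - 3q_V - (3/2)(q_B + q_J) = 0.
Borealis's first-order condition: 192 - 3q_B - (3/2)(q_V + q_J) = 0.
Juno's first-order condition: 281 - 3q_J - (3/2)(q_V + q_B) = 0.
Summing all 3 equations gives 660 − 6Q = 0, hence Q = 110.
Back-substituting: q_V = (187 − 165)/(3/2) = 44/3, q_B = (192 − 165)/(3/2) = 18, q_J = (281 − 165)/(3/2) = 232/3.

77.33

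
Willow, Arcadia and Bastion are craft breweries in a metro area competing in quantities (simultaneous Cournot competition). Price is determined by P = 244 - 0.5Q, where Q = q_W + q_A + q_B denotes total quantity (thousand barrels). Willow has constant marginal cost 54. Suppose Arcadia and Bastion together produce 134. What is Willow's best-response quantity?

With rivals' combined output fixed at 134, Willow's profit is π_W = (244 - (1/2)·134 - (1/2)q_W)q_W - (54q_W) = (177 - (1/2)q_W)q_W - (54q_W).
∂π_W/∂q_W = 123 - q_W = 0, so q_W = 123.

123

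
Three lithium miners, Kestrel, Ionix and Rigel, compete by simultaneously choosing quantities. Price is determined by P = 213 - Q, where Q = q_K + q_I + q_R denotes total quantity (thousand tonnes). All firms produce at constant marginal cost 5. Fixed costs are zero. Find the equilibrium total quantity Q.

156

Each firm earns π_i = (213 - Q)q_i - 5q_i.
First-order condition (treating rivals' output as given): 208 - 2q_i - Σ_{j≠i} q_j = 0.
By symmetry each firm produces the same amount; substituting Σ_{j≠i} q_j = 2q_i yields q_i = 208/4 = 52.
Total output Q = 52 + 52 + 52 = 156.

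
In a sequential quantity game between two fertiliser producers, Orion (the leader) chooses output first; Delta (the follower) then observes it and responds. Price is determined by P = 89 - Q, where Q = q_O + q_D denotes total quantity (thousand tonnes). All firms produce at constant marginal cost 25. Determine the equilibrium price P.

The follower Delta best-responds to any q_O: π_D = (89 - Q)q_D - 25q_D.
Setting the follower's marginal profit to zero, 64 - q_O - 2q_D = 0, i.e. q_D = (64 - q_O)/2.
Orion substitutes q_D(q_O) into its own profit: π_O = q_O(89 - q_O - (64 - q_O)/2) - 25q_O = (57 - (1/2)q_O)q_O - 25q_O.
The leader's first-order condition 32 - q_O = 0 yields q_O = 32.
Then q_D = (64 - 32)/2 = 16.
Total output Q = 48, so price P = 89 - 48 = 41.

41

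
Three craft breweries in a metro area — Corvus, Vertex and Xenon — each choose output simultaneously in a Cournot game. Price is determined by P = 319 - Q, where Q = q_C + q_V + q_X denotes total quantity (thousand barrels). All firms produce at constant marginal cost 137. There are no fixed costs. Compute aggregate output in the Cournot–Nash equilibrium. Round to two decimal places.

A representative firm's profit is π_i = q_i(319 - Q) - 137q_i.
First-order condition (treating rivals' output as given): 182 - 2q_i - Σ_{j≠i} q_j = 0.
By symmetry each firm produces the same amount; substituting Σ_{j≠i} q_j = 2q_i yields q_i = 182/4 = 91/2.
Total output Q = 91/2 + 91/2 + 91/2 = 273/2.

136.50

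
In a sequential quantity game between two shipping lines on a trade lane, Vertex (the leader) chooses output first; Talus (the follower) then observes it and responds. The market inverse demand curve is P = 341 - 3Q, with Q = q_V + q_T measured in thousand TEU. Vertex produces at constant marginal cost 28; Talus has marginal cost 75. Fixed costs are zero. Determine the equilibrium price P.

118

Solve by backward induction. Given q_V, the follower Talus maximises π_T = (341 - 3q_V - 3q_T)q_T - 75q_T.
Follower FOC: 266 - 3q_V - 6q_T = 0, so q_T(q_V) = (266 - 3q_V)/6.
The leader anticipates this reaction. Substituting into P = 341 - 3Q gives P = 208 - (3/2)q_V, so π_V = (208 - (3/2)q_V)q_V - 28q_V.
Maximising: ∂π_V/∂q_V = 180 - 3q_V = 0, giving q_V = 60.
Then q_T = (266 - 3·60)/6 = 43/3.
Total output Q = 223/3, so price P = 341 - 3·(223/3) = 118.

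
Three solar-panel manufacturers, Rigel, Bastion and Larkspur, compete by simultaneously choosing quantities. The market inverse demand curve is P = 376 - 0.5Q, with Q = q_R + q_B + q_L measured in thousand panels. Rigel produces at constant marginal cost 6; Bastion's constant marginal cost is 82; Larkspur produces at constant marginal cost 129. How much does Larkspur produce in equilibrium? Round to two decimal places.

38.50

Rigel's profit: π_R = (376 - 0.5Q)q_R - (6q_R). Setting ∂π_R/∂q_R = 0: 370 - q_R - (1/2)(q_B + q_L) = 0.
Bastion's first-order condition: 294 - q_B - (1/2)(q_R + q_L) = 0.
Larkspur's profit: π_L = (376 - 0.5Q)q_L - (129q_L). Setting ∂π_L/∂q_L = 0: 247 - q_L - (1/2)(q_R + q_B) = 0.
Adding the 3 first-order conditions: 911 − 2Q = 0, so Q = 911/2.
Back-substituting: q_R = (370 − 911/4)/(1/2) = 569/2, q_B = (294 − 911/4)/(1/2) = 265/2, q_L = (247 − 911/4)/(1/2) = 77/2.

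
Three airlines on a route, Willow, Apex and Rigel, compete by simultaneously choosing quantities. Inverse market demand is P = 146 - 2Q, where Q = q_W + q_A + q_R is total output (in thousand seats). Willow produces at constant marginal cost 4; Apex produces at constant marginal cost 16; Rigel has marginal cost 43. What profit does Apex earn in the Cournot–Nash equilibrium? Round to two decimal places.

Willow's profit: π_W = (146 - 2Q)q_W - (4q_W). Setting ∂π_W/∂q_W = 0: 142 - 4q_W - 2(q_A + q_R) = 0.
Apex's first-order condition: 130 - 4q_A - 2(q_W + q_R) = 0.
Rigel's first-order condition: 103 - 4q_R - 2(q_W + q_A) = 0.
Adding the 3 first-order conditions: 375 − 8Q = 0, so Q = 375/8.
Back-substituting: q_W = (142 − 375/4)/2 = 193/8, q_A = (130 − 375/4)/2 = 145/8, q_R = (103 − 375/4)/2 = 37/8.
Price P = 146 - 2·(375/8) = 209/4.
Apex's profit: (209/4 - 16)·(145/8) = 657.0313.

657.03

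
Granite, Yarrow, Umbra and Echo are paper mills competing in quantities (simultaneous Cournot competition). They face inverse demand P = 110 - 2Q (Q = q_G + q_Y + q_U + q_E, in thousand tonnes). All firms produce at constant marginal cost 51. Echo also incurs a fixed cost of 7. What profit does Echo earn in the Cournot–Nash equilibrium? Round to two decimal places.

A representative firm's profit is π_i = q_i(110 - 2Q) - 51q_i.
Setting ∂π_i/∂q_i = 0 with rivals' quantities fixed: 59 - 4q_i - 2·Σ_{j≠i} q_j = 0.
By symmetry each firm produces the same amount; substituting Σ_{j≠i} q_j = 3q_i yields q_i = 59/10.
Price P = 110 - 2·(118/5) = 314/5.
Echo's profit: (314/5 - 51)·(59/10) - 7 = 62.6200.

62.62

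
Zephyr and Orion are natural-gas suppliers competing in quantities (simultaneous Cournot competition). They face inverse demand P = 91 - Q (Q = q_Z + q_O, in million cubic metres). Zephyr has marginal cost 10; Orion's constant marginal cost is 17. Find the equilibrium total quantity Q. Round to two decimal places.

51.67

Zephyr's profit: π_Z = (91 - Q)q_Z - (10q_Z). Setting ∂π_Z/∂q_Z = 0: 81 - 2q_Z - (q_O) = 0.
Orion's profit: π_O = (91 - Q)q_O - (17q_O). Setting ∂π_O/∂q_O = 0: 74 - 2q_O - (q_Z) = 0.
Best responses: q_Z = (81 - q_O)/2, q_O = (74 - q_Z)/2.
Substituting one into the other gives q_Z = 88/3 and q_O = 67/3.
Total output Q = 88/3 + 67/3 = 155/3.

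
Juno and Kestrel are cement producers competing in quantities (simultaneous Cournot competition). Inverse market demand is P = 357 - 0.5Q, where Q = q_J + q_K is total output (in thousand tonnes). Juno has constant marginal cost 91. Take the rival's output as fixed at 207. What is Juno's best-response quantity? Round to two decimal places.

With the rival's output fixed at 207, Juno's profit is π_J = (357 - (1/2)·207 - (1/2)q_J)q_J - (91q_J) = (507/2 - (1/2)q_J)q_J - (91q_J).
∂π_J/∂q_J = 325/2 - q_J = 0, so q_J = 325/2.

162.50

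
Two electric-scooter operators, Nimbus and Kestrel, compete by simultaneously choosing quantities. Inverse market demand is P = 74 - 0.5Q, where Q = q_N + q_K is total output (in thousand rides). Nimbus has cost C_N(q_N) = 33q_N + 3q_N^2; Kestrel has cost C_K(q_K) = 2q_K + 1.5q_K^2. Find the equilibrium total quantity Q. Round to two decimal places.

Nimbus's profit: π_N = (74 - 0.5Q)q_N - (33q_N + 3q_N²). Setting ∂π_N/∂q_N = 0: 41 - 7q_N - (1/2)(q_K) = 0.
Kestrel's first-order condition: 72 - 4q_K - (1/2)(q_N) = 0.
Best responses: q_N = (41 - (1/2)q_K)/7, q_K = (72 - (1/2)q_N)/4.
Solving the pair: q_N = 512/111, q_K = 1934/111.
Total output Q = 512/111 + 1934/111 = 22.0360.

22.04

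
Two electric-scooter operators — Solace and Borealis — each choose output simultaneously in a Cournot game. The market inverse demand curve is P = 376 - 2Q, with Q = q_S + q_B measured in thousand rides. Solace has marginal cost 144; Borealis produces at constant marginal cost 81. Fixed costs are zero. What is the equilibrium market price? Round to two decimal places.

200.33

Solace's profit: π_S = (376 - 2Q)q_S - (144q_S). Setting ∂π_S/∂q_S = 0: 232 - 4q_S - 2(q_B) = 0.
Borealis's first-order condition: 295 - 4q_B - 2(q_S) = 0.
Best responses: q_S = (232 - 2q_B)/4, q_B = (295 - 2q_S)/4.
Solving the pair: q_S = 169/6, q_B = 179/3.
Total output Q = 527/6, so price P = 376 - 2·(527/6) = 601/3.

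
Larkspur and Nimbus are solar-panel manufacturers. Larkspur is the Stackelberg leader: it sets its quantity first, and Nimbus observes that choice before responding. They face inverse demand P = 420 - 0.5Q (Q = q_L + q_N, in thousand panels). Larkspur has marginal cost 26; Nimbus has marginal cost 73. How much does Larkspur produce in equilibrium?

The follower Nimbus best-responds to any q_L: π_N = (420 - 0.5Q)q_N - 73q_N.
Setting the follower's marginal profit to zero, 347 - (1/2)q_L - q_N = 0, i.e. q_N = (347 - (1/2)q_L).
The leader anticipates this reaction. Substituting into P = 420 - 0.5Q gives P = 493/2 - (1/4)q_L, so π_L = (493/2 - (1/4)q_L)q_L - 26q_L.
The leader's first-order condition 441/2 - (1/2)q_L = 0 yields q_L = 441.
Then q_N = (347 - (1/2)·441) = 253/2.

441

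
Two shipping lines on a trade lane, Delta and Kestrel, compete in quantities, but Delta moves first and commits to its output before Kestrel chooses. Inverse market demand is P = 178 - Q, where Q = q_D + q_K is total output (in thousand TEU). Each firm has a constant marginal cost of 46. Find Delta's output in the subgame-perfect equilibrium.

66

The follower Kestrel best-responds to any q_D: π_K = (178 - Q)q_K - 46q_K.
Follower FOC: 132 - q_D - 2q_K = 0, so q_K(q_D) = (132 - q_D)/2.
Delta substitutes q_K(q_D) into its own profit: π_D = q_D(178 - q_D - (132 - q_D)/2) - 46q_D = (112 - (1/2)q_D)q_D - 46q_D.
The leader's first-order condition 66 - q_D = 0 yields q_D = 66.
Then q_K = (132 - 66)/2 = 33.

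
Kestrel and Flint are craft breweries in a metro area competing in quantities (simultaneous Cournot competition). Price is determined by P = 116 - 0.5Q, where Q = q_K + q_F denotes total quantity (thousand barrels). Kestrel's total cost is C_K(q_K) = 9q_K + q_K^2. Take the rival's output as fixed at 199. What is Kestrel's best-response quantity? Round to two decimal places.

With the rival's output fixed at 199, Kestrel's profit is π_K = (116 - (1/2)·199 - (1/2)q_K)q_K - (9q_K + q_K²) = (33/2 - (1/2)q_K)q_K - (9q_K + q_K²).
∂π_K/∂q_K = 15/2 - 3q_K = 0, so q_K = 5/2.

2.50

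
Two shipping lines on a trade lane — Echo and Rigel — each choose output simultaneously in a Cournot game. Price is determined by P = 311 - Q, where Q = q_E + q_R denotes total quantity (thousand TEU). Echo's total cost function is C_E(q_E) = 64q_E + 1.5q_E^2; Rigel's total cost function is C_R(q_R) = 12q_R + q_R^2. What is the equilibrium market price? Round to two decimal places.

209.05

Echo's profit: π_E = (311 - Q)q_E - (64q_E + (3/2)q_E²). Setting ∂π_E/∂q_E = 0: 247 - 5q_E - (q_R) = 0.
Rigel's first-order condition: 299 - 4q_R - (q_E) = 0.
So q_E = (247 - q_R)/5 and q_R = (299 - q_E)/4.
Solving the pair: q_E = 689/19, q_R = 1248/19.
Total output Q = 1937/19, so price P = 311 - 1937/19 = 209.0526.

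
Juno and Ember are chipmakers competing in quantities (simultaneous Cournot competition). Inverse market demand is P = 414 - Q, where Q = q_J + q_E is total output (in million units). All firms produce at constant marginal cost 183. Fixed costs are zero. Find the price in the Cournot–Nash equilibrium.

260

A representative firm's profit is π_i = q_i(414 - Q) - 183q_i.
First-order condition (treating rivals' output as given): 231 - 2q_i - q_j = 0.
By symmetry each firm produces the same amount; substituting q_j = q_i yields q_i = 231/3 = 77.
Total output Q = 154, so price P = 414 - 154 = 260.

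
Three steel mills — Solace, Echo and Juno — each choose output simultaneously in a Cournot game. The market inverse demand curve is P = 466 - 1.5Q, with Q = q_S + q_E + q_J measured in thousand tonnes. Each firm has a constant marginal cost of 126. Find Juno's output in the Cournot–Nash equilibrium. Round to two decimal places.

56.67

A representative firm's profit is π_i = q_i(466 - 1.5Q) - 126q_i.
First-order condition (treating rivals' output as given): 340 - 3q_i - (3/2)·Σ_{j≠i} q_j = 0.
By symmetry each firm produces the same amount; substituting Σ_{j≠i} q_j = 2q_i yields q_i = 340/6 = 170/3.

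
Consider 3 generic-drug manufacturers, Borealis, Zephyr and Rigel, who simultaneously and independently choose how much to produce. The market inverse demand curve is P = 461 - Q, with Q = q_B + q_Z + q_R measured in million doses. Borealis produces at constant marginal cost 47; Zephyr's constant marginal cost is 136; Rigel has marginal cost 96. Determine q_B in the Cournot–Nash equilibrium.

138

Borealis's profit: π_B = (461 - Q)q_B - (47q_B). Setting ∂π_B/∂q_B = 0: 414 - 2q_B - (q_Z + q_R) = 0.
Zephyr's profit: π_Z = (461 - Q)q_Z - (136q_Z). Setting ∂π_Z/∂q_Z = 0: 325 - 2q_Z - (q_B + q_R) = 0.
Rigel's profit: π_R = (461 - Q)q_R - (96q_R). Setting ∂π_R/∂q_R = 0: 365 - 2q_R - (q_B + q_Z) = 0.
Adding the 3 conditions: 1104 − 2Q − 2Q = 0, i.e. Q = 276.
Back-substituting: q_B = (414 − 276) = 138, q_Z = (325 − 276) = 49, q_R = (365 − 276) = 89.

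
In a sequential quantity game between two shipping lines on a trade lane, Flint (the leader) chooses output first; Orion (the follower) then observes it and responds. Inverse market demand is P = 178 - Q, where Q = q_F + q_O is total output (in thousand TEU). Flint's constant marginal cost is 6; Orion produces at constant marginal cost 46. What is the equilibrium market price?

Solve by backward induction. Given q_F, the follower Orion maximises π_O = (178 - q_F - q_O)q_O - 46q_O.
Setting the follower's marginal profit to zero, 132 - q_F - 2q_O = 0, i.e. q_O = (132 - q_F)/2.
The leader anticipates this reaction. Substituting into P = 178 - Q gives P = 112 - (1/2)q_F, so π_F = (112 - (1/2)q_F)q_F - 6q_F.
Maximising: ∂π_F/∂q_F = 106 - q_F = 0, giving q_F = 106.
Then q_O = (132 - 106)/2 = 13.
Total output Q = 119, so price P = 178 - 119 = 59.

59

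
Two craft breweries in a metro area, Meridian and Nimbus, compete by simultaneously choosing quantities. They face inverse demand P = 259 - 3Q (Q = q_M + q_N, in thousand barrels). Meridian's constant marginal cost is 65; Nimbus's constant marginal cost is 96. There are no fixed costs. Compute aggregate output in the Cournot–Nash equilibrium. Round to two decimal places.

39.67

Meridian's profit: π_M = (259 - 3Q)q_M - (65q_M). Setting ∂π_M/∂q_M = 0: 194 - 6q_M - 3(q_N) = 0.
Nimbus's profit: π_N = (259 - 3Q)q_N - (96q_N). Setting ∂π_N/∂q_N = 0: 163 - 6q_N - 3(q_M) = 0.
Rearranging gives the reaction functions q_M = (194 - 3q_N)/6 and q_N = (163 - 3q_M)/6.
Solving the pair: q_M = 25, q_N = 44/3.
Total output Q = 25 + 44/3 = 119/3.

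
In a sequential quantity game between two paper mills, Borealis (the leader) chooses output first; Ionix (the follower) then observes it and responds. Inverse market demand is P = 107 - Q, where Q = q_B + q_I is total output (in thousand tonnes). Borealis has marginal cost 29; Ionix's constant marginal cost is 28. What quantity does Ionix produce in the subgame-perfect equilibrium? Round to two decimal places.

The follower Ionix best-responds to any q_B: π_I = (107 - Q)q_I - 28q_I.
Setting the follower's marginal profit to zero, 79 - q_B - 2q_I = 0, i.e. q_I = (79 - q_B)/2.
The leader anticipates this reaction. Substituting into P = 107 - Q gives P = 135/2 - (1/2)q_B, so π_B = (135/2 - (1/2)q_B)q_B - 29q_B.
Maximising: ∂π_B/∂q_B = 77/2 - q_B = 0, giving q_B = 77/2.
Then q_I = (79 - 77/2)/2 = 81/4.

20.25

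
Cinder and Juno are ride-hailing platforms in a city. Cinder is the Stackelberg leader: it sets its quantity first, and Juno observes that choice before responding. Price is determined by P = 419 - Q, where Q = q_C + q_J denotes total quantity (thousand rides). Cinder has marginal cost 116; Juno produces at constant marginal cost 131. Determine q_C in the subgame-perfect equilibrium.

Solve by backward induction. Given q_C, the follower Juno maximises π_J = (419 - q_C - q_J)q_J - 131q_J.
Setting the follower's marginal profit to zero, 288 - q_C - 2q_J = 0, i.e. q_J = (288 - q_C)/2.
The leader anticipates this reaction. Substituting into P = 419 - Q gives P = 275 - (1/2)q_C, so π_C = (275 - (1/2)q_C)q_C - 116q_C.
Maximising: ∂π_C/∂q_C = 159 - q_C = 0, giving q_C = 159.
Then q_J = (288 - 159)/2 = 129/2.

159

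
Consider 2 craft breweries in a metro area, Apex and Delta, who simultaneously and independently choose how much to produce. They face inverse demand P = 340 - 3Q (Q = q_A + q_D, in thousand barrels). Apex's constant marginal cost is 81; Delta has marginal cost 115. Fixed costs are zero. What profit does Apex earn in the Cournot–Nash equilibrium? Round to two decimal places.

3179.59

Apex's profit: π_A = (340 - 3Q)q_A - (81q_A). Setting ∂π_A/∂q_A = 0: 259 - 6q_A - 3(q_D) = 0.
Delta's profit: π_D = (340 - 3Q)q_D - (115q_D). Setting ∂π_D/∂q_D = 0: 225 - 6q_D - 3(q_A) = 0.
So q_A = (259 - 3q_D)/6 and q_D = (225 - 3q_A)/6.
Substituting one into the other gives q_A = 293/9 and q_D = 191/9.
Price P = 340 - 3·(484/9) = 536/3.
Apex's profit: (536/3 - 81)·(293/9) = 3179.5926.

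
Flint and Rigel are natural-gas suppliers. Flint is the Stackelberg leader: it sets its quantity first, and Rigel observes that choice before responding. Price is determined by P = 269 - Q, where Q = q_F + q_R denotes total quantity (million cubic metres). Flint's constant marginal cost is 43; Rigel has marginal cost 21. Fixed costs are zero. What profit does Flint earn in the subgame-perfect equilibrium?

5202

Solve by backward induction. Given q_F, the follower Rigel maximises π_R = (269 - q_F - q_R)q_R - 21q_R.
∂π_R/∂q_R = 248 - q_F - 2q_R = 0 gives the reaction function q_R = (248 - q_F)/2.
The leader anticipates this reaction. Substituting into P = 269 - Q gives P = 145 - (1/2)q_F, so π_F = (145 - (1/2)q_F)q_F - 43q_F.
Leader FOC: 102 - q_F = 0, so q_F = 102.
Then q_R = (248 - 102)/2 = 73.
Price P = 269 - 175 = 94.
Flint's profit: (94 - 43)·102 = 5202.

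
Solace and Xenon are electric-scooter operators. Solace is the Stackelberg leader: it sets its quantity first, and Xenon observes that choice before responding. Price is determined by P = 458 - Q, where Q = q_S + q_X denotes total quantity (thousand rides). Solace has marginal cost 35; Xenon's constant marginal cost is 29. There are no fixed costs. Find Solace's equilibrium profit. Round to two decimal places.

Solve by backward induction. Given q_S, the follower Xenon maximises π_X = (458 - q_S - q_X)q_X - 29q_X.
Setting the follower's marginal profit to zero, 429 - q_S - 2q_X = 0, i.e. q_X = (429 - q_S)/2.
Solace substitutes q_X(q_S) into its own profit: π_S = q_S(458 - q_S - (429 - q_S)/2) - 35q_S = (487/2 - (1/2)q_S)q_S - 35q_S.
Maximising: ∂π_S/∂q_S = 417/2 - q_S = 0, giving q_S = 417/2.
Then q_X = (429 - 417/2)/2 = 441/4.
Price P = 458 - 1275/4 = 557/4.
Solace's profit: (557/4 - 35)·(417/2) = 21736.1250.

21736.13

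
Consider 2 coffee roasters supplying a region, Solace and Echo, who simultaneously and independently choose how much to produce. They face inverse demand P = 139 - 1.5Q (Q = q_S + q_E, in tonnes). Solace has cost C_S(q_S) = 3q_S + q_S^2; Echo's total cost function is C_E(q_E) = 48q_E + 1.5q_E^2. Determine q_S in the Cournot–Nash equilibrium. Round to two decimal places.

Solace's profit: π_S = (139 - 1.5Q)q_S - (3q_S + q_S²). Setting ∂π_S/∂q_S = 0: 136 - 5q_S - (3/2)(q_E) = 0.
Echo's first-order condition: 91 - 6q_E - (3/2)(q_S) = 0.
So q_S = (136 - (3/2)q_E)/5 and q_E = (91 - (3/2)q_S)/6.
Solving the pair: q_S = 906/37, q_E = 1004/111.

24.49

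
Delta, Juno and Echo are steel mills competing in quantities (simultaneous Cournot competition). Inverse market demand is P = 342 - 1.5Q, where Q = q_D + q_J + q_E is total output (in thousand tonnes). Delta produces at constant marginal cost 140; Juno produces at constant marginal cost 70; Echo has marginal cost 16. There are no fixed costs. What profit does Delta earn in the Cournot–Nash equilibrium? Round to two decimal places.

Delta's profit: π_D = (342 - 1.5Q)q_D - (140q_D). Setting ∂π_D/∂q_D = 0: 202 - 3q_D - (3/2)(q_J + q_E) = 0.
Juno's first-order condition: 272 - 3q_J - (3/2)(q_D + q_E) = 0.
Echo's first-order condition: 326 - 3q_E - (3/2)(q_D + q_J) = 0.
Adding the 3 conditions: 800 − 3Q − 3Q = 0, i.e. Q = 400/3.
Back-substituting: q_D = (202 − 200)/(3/2) = 4/3, q_J = (272 − 200)/(3/2) = 48, q_E = (326 − 200)/(3/2) = 84.
Price P = 342 - (3/2)·(400/3) = 142.
Delta's profit: (142 - 140)·(4/3) = 8/3.

2.67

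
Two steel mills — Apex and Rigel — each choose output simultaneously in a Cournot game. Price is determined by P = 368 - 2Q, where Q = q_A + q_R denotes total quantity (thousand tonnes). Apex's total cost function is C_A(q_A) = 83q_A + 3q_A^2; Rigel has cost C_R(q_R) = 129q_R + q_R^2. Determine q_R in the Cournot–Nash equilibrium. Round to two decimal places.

Apex's profit: π_A = (368 - 2Q)q_A - (83q_A + 3q_A²). Setting ∂π_A/∂q_A = 0: 285 - 10q_A - 2(q_R) = 0.
Rigel's profit: π_R = (368 - 2Q)q_R - (129q_R + q_R²). Setting ∂π_R/∂q_R = 0: 239 - 6q_R - 2(q_A) = 0.
Rearranging gives the reaction functions q_A = (285 - 2q_R)/10 and q_R = (239 - 2q_A)/6.
Substituting one into the other gives q_A = 22 and q_R = 65/2.

32.50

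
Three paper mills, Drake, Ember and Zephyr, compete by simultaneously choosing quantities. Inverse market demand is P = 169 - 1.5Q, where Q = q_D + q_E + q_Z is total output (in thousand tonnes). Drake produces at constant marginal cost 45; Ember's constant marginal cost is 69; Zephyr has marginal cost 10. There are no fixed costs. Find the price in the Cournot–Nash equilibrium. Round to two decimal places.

Drake's profit: π_D = (169 - 1.5Q)q_D - (45q_D). Setting ∂π_D/∂q_D = 0: 124 - 3q_D - (3/2)(q_E + q_Z) = 0.
Ember's first-order condition: 100 - 3q_E - (3/2)(q_D + q_Z) = 0.
Zephyr's first-order condition: 159 - 3q_Z - (3/2)(q_D + q_E) = 0.
Adding the 3 first-order conditions: 383 − 6Q = 0, so Q = 383/6.
Back-substituting: q_D = (124 − 383/4)/(3/2) = 113/6, q_E = (100 − 383/4)/(3/2) = 17/6, q_Z = (159 − 383/4)/(3/2) = 253/6.
Total output Q = 383/6, so price P = 169 - (3/2)·(383/6) = 293/4.

73.25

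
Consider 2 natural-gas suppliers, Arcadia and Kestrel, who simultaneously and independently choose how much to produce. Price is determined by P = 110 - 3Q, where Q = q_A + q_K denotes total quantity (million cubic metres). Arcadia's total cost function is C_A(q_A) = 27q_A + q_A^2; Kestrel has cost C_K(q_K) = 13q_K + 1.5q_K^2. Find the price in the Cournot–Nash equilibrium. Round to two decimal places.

Arcadia's profit: π_A = (110 - 3Q)q_A - (27q_A + q_A²). Setting ∂π_A/∂q_A = 0: 83 - 8q_A - 3(q_K) = 0.
Kestrel's first-order condition: 97 - 9q_K - 3(q_A) = 0.
Best responses: q_A = (83 - 3q_K)/8, q_K = (97 - 3q_A)/9.
Solving the pair: q_A = 152/21, q_K = 527/63.
Total output Q = 983/63, so price P = 110 - 3·(983/63) = 1327/21.

63.19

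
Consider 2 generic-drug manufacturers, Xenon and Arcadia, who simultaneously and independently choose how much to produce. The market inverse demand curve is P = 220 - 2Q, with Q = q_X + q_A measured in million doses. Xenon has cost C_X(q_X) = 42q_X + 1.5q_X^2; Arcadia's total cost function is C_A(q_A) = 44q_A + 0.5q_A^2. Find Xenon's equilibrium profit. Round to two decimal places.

Xenon's profit: π_X = (220 - 2Q)q_X - (42q_X + (3/2)q_X²). Setting ∂π_X/∂q_X = 0: 178 - 7q_X - 2(q_A) = 0.
Arcadia's first-order condition: 176 - 5q_A - 2(q_X) = 0.
Best responses: q_X = (178 - 2q_A)/7, q_A = (176 - 2q_X)/5.
Solving the pair: q_X = 538/31, q_A = 876/31.
Price P = 220 - 2·(1414/31) = 128.7742.
Xenon's profit: 128.7742·(538/31) - 42·(538/31) - (3/2)(538/31)² = 1054.1665.

1054.17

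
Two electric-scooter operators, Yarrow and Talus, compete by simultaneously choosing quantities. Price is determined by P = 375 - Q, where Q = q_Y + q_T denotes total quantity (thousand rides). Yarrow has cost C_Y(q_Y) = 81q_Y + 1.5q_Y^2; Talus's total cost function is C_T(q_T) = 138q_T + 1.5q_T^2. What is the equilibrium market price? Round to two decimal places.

Yarrow's profit: π_Y = (375 - Q)q_Y - (81q_Y + (3/2)q_Y²). Setting ∂π_Y/∂q_Y = 0: 294 - 5q_Y - (q_T) = 0.
Talus's profit: π_T = (375 - Q)q_T - (138q_T + (3/2)q_T²). Setting ∂π_T/∂q_T = 0: 237 - 5q_T - (q_Y) = 0.
Rearranging gives the reaction functions q_Y = (294 - q_T)/5 and q_T = (237 - q_Y)/5.
Substituting one into the other gives q_Y = 411/8 and q_T = 297/8.
Total output Q = 177/2, so price P = 375 - 177/2 = 573/2.

286.50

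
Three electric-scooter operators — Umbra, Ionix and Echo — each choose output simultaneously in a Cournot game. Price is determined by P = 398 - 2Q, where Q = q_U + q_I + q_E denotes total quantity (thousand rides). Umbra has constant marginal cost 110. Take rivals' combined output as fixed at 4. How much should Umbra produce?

70

With rivals' combined output fixed at 4, Umbra's profit is π_U = (398 - 2·4 - 2q_U)q_U - (110q_U) = (390 - 2q_U)q_U - (110q_U).
∂π_U/∂q_U = 280 - 4q_U = 0, so q_U = 70.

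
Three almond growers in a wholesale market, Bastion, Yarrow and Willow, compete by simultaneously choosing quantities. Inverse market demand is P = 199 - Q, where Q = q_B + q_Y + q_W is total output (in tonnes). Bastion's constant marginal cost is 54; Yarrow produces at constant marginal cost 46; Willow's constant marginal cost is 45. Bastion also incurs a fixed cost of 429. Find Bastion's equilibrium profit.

Bastion's profit: π_B = (199 - Q)q_B - (54q_B). Setting ∂π_B/∂q_B = 0: 145 - 2q_B - (q_Y + q_W) = 0.
Yarrow's profit: π_Y = (199 - Q)q_Y - (46q_Y). Setting ∂π_Y/∂q_Y = 0: 153 - 2q_Y - (q_B + q_W) = 0.
Willow's first-order condition: 154 - 2q_W - (q_B + q_Y) = 0.
Summing all 3 equations gives 452 − 4Q = 0, hence Q = 113.
Back-substituting: q_B = (145 − 113) = 32, q_Y = (153 − 113) = 40, q_W = (154 − 113) = 41.
Price P = 199 - 113 = 86.
Bastion's profit: (86 - 54)·32 - 429 = 595.

595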